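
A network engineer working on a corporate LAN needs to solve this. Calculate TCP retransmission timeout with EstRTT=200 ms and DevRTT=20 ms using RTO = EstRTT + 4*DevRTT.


Given: EstRTT = 200 ms, DevRTT = 20 ms
Timeout = EstRTT + 4 * DevRTT
4 * DevRTT = 4 * 20 = 80
Timeout = 200 + 80 = 280 ms

280


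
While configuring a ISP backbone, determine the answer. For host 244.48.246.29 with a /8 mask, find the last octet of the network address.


Given: IP = 244.48.246.29, prefix = /8
Subnet mask = 255.0.0.0
Last octet of IP: 29
Last octet of mask: 0
Network last octet = 29 AND 0 = 0

0


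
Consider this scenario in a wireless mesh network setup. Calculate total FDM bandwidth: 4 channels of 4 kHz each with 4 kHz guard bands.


Given: 4 channels, 4 kHz each, guard = 4 kHz
Channel bandwidth = 4 * 4 = 16 kHz
Guard bands = 3 gaps * 4 kHz = 12 kHz
Total = 16 + 12 = 28 kHz

28


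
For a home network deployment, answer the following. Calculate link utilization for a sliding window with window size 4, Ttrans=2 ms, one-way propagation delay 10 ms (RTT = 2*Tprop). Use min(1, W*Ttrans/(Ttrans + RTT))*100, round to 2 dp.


Given: W = 4, Ttrans = 2 ms, RTT = 20 ms (= 2 * Tprop, Tprop = 10 ms)
Cycle time = Ttrans + RTT = 2 + 20 = 22 ms (first packet sent until its ACK returns)
W * Ttrans = 4 * 2 = 8 ms of sending per cycle
W * Ttrans / (Ttrans + RTT) = 8 / 22 = 0.363636
U = min(1, 0.363636) = 0.363636
U% = 36.36%

36.36


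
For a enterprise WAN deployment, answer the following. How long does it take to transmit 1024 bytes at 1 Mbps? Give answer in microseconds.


Given: packet = 1024 bytes, bandwidth = 1 Mbps
Packet in bits = 1024 * 8 = 8192 bits
Bandwidth = 1 * 10^6 = 1000000 bps
Time = 8192 / 1000000 seconds
Time in us = 8192 * 10^6 / 1000000 = 8192

8192


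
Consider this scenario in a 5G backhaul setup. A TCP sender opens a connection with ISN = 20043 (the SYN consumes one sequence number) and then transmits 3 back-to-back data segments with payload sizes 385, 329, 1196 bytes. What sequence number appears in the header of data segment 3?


The SYN occupies sequence number ISN = 20043, so the first data byte is ISN + 1 = 20044.
SEQ of data segment i = (ISN + 1) + sum of payload sizes of segments 1..i-1.
Segment 1: SEQ = 20044, payload = 385 bytes
Segment 2: SEQ = 20429, payload = 329 bytes
Segment 3: SEQ = 20758, payload = 1196 bytes
SEQ of segment 3 = 20044 + 385 + 329 = 20758

20758


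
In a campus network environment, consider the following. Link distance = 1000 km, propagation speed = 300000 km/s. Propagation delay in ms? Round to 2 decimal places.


Given: distance = 1000 km, speed = 300000 km/s
Delay = distance / speed = 1000 / 300000 seconds
Delay in ms = 1000 * 1000 / 300000
Delay = 3.3333 ms
Rounded to 2 dp = 3.33 ms

3.33


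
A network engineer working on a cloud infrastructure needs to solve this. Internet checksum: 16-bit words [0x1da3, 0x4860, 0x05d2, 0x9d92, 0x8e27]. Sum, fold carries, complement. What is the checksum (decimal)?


Given words: [0x1da3, 0x4860, 0x05d2, 0x9d92, 0x8e27]
Step 1: Sum all words
Raw sum = 7587 + 18528 + 1490 + 40338 + 36391 = 104334
Step 2: Fold carry: (38798 + 1) = 38799
One's complement = ~38799 & 0xFFFF = 26736

26736


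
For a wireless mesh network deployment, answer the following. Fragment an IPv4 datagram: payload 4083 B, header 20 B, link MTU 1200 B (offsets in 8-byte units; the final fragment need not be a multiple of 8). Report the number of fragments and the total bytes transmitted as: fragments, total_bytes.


Max data per non-final fragment = floor((MTU - header)/8)*8 = floor((1200 - 20)/8)*8 = floor(1180/8)*8 = 1176 B
Final fragment needs no 8-byte alignment: it can carry up to MTU - header = 1180 B
Non-final fragments needed = ceil((payload - 1180) / 1176) = ceil(2903/1176) = ceil(2.4685) = 3
Number of fragments = 3 + 1 = 4
Fragment sizes (data): 3 * 1176 B + 555 B (last, 555 <= 1180 OK)
Total bytes sent = payload + n_frags * header = 4083 + 4*20 = 4083 + 80 = 4163 B

4, 4163


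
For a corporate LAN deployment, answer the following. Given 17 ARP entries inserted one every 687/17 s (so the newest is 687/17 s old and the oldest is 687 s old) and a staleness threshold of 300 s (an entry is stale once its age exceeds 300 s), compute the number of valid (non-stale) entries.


Ages are k * 687/17 s for k = 1..17 (spacing = 40.4118 s).
Entry k is valid iff k * 687/17 <= 300 iff k <= 17 * 300 / 687 = 7.4236
n_valid = floor(7.4236) = 7
(n_stale = 17 - 7 = 10)

7


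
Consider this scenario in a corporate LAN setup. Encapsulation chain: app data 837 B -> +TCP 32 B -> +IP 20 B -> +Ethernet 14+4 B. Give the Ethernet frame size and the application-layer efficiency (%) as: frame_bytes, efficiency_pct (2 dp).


TCP segment = 837 + 32 = 869 B
IP packet = 869 + 20 = 889 B
Ethernet frame = 889 + 14 + 4 = 907 B
Efficiency = app / frame = 837 / 907 = 0.922822 = 92.2822% -> 92.28% (2 dp)

907, 92.28


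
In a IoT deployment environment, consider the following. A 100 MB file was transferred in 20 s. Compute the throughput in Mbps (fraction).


Given: file = 100 MB, time = 20 s
File in Mb = 100 * 8 = 800 Mb
Throughput = 800 / 20 Mbps
Throughput = 40 Mbps

40


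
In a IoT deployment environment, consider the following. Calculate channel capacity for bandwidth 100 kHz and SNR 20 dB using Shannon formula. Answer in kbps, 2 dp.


Given: B = 100 kHz, SNR = 20 dB
SNR linear = 10^(20/10) = 100
1 + SNR = 101
log2(101) = 6.6582114828
C = 100 * 1000 * 6.6582114828 = 665821.1483 bps
C = 665.821148 kbps -> 665.82 kbps (2 dp)

665.82


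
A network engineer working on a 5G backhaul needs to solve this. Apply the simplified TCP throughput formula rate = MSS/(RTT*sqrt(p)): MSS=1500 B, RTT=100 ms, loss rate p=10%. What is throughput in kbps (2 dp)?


Given: MSS = 1500 bytes, RTT = 100 ms, loss = 10%
RTT in seconds = 100 / 1000 = 0.1
Loss rate = 10% = 0.1
sqrt(loss) = sqrt(0.1) = 0.316227766017
Throughput (bytes/s) = 1500 / (0.1 * 0.316227766017) = 47434.1649
Throughput (kbps) = 47434.1649 * 8 / 1000 = 379.473319 -> 379.47 kbps (2 dp)

379.47


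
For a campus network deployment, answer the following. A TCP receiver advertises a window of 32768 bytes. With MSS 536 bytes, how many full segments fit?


Given: RWND = 32768 bytes, MSS = 536 bytes
Full segments = floor(RWND / MSS)
Full segments = floor(32768 / 536)
Full segments = floor(61.1343) = 61

61


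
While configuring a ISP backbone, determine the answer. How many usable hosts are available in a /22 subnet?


Given: subnet mask /22
Host bits = 32 - 22 = 10
Total addresses = 2^10 = 1024
Usable hosts = 1024 - 2 (network + broadcast) = 1022

1022


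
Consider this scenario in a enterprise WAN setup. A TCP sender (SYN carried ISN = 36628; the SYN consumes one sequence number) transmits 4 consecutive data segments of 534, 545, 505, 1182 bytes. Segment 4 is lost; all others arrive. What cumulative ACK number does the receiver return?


SYN uses sequence number 36628; first data byte = ISN + 1 = 36629.
Segment 1: SEQ = 36629, len = 534 B, covers [36629, 37162]
Segment 2: SEQ = 37163, len = 545 B, covers [37163, 37707]
Segment 3: SEQ = 37708, len = 505 B, covers [37708, 38212]
Segment 4: SEQ = 38213, len = 1182 B, covers [38213, 39394] [LOST]
In-order data received: bytes [36629, 38212] (segments 1..3).
Segment 4 missing -> gap begins at byte 38213.
Cumulative ACK = next expected in-order byte = 36629 + 534 + 545 + 505 = 38213

38213


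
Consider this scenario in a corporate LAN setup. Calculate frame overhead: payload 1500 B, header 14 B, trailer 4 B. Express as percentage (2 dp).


Given: payload = 1500 B, header = 14 B, trailer = 4 B
Overhead bytes = header + trailer = 14 + 4 = 18
Total frame = payload + overhead = 1500 + 18 = 1518
Overhead % = 18 / 1518 * 100 = 1.1858% -> 1.19% (2 dp)

1.19


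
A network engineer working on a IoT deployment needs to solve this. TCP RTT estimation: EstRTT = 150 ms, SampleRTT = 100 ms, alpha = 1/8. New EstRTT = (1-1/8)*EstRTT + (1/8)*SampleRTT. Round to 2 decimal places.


Given: EstRTT = 150 ms, SampleRTT = 100 ms, alpha = 1/8
New EstRTT = (1 - alpha) * EstRTT + alpha * SampleRTT
(7/8) * 150 = 131.25
(1/8) * 100 = 12.5
New EstRTT = 131.25 + 12.5 = 143.75 ms -> 143.75 ms (2 dp)

143.75


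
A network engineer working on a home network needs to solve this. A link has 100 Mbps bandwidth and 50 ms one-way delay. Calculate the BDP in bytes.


Given: bandwidth = 100 Mbps, delay = 50 ms
BDP in bits = 100 * 10^6 * 50 / 1000
BDP in bits = 5000000
BDP in bytes = 5000000 / 8 = 625000

625000


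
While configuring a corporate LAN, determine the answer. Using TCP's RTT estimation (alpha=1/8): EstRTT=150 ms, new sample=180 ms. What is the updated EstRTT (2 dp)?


Given: EstRTT = 150 ms, SampleRTT = 180 ms, alpha = 1/8
New EstRTT = (1 - alpha) * EstRTT + alpha * SampleRTT
(7/8) * 150 = 131.25
(1/8) * 180 = 22.5
New EstRTT = 131.25 + 22.5 = 153.75 ms -> 153.75 ms (2 dp)

153.75


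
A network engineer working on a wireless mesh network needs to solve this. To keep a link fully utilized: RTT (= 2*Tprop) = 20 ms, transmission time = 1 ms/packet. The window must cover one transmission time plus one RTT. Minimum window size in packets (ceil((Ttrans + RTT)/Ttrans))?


Given: Ttrans = 1 ms, RTT = 20 ms (= 2 * Tprop, Tprop = 10 ms)
Time until first ACK returns = Ttrans + RTT = 1 + 20 = 21 ms
Need W * Ttrans >= Ttrans + RTT  ->  W >= (Ttrans + RTT) / Ttrans
(Ttrans + RTT) / Ttrans = 21 / 1 = 21
W_min = ceil(21) = 21

21


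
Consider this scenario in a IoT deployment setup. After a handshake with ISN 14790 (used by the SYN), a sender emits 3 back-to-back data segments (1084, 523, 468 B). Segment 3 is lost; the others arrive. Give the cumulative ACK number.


SYN uses sequence number 14790; first data byte = ISN + 1 = 14791.
Segment 1: SEQ = 14791, len = 1084 B, covers [14791, 15874]
Segment 2: SEQ = 15875, len = 523 B, covers [15875, 16397]
Segment 3: SEQ = 16398, len = 468 B, covers [16398, 16865] [LOST]
In-order data received: bytes [14791, 16397] (segments 1..2).
Segment 3 missing -> gap begins at byte 16398.
Cumulative ACK = next expected in-order byte = 14791 + 1084 + 523 = 16398

16398


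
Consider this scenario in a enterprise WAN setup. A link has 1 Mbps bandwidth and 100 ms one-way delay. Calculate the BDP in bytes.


Given: bandwidth = 1 Mbps, delay = 100 ms
BDP in bits = 1 * 10^6 * 100 / 1000
BDP in bits = 100000
BDP in bytes = 100000 / 8 = 12500

12500


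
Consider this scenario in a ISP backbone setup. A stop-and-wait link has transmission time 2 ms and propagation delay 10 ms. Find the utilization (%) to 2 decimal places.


Given: Ttrans = 2 ms, Tprop = 10 ms
RTT = 2 * Tprop = 2 * 10 = 20 ms
U = Ttrans / (Ttrans + RTT)
U = 2 / (2 + 20)
U = 2 / 22 = 0.090909
U% = 9.09%

9.09


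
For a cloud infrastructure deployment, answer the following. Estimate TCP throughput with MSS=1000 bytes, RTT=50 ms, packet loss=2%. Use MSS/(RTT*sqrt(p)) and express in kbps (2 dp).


Given: MSS = 1000 bytes, RTT = 50 ms, loss = 2%
RTT in seconds = 50 / 1000 = 0.05
Loss rate = 2% = 0.02
sqrt(loss) = sqrt(0.02) = 0.141421356237
Throughput (bytes/s) = 1000 / (0.05 * 0.141421356237) = 141421.3562
Throughput (kbps) = 141421.3562 * 8 / 1000 = 1131.370850 -> 1131.37 kbps (2 dp)

1131.37


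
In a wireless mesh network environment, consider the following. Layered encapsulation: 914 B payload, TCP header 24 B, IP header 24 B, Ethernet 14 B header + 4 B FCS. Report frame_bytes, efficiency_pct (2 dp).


TCP segment = 914 + 24 = 938 B
IP packet = 938 + 24 = 962 B
Ethernet frame = 962 + 14 + 4 = 980 B
Efficiency = app / frame = 914 / 980 = 0.932653 = 93.2653% -> 93.27% (2 dp)

980, 93.27


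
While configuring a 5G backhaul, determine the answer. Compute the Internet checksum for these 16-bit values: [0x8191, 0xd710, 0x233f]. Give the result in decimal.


Given words: [0x8191, 0xd710, 0x233f]
Step 1: Sum all words
Raw sum = 33169 + 55056 + 9023 = 97248
Step 2: Fold carry: (31712 + 1) = 31713
One's complement = ~31713 & 0xFFFF = 33822

33822


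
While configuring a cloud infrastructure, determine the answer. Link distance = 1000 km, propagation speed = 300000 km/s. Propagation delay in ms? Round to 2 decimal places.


Given: distance = 1000 km, speed = 300000 km/s
Delay = distance / speed = 1000 / 300000 seconds
Delay in ms = 1000 * 1000 / 300000
Delay = 3.3333 ms
Rounded to 2 dp = 3.33 ms

3.33


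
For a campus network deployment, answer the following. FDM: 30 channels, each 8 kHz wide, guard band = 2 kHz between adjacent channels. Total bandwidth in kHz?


Given: 30 channels, 8 kHz each, guard = 2 kHz
Channel bandwidth = 30 * 8 = 240 kHz
Guard bands = 29 gaps * 2 kHz = 58 kHz
Total = 240 + 58 = 298 kHz

298


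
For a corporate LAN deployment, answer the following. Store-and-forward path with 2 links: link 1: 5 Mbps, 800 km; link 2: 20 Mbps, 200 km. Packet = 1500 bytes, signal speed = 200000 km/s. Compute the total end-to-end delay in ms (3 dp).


Packet = 1500 bytes = 12000 bits. Store-and-forward: sum (t_trans + t_prop) per link.
Link 1: t_trans = 12000/(5*10^6) s = 2.4000 ms; t_prop = 800/200000 s = 4.0000 ms; subtotal = 6.4000 ms
Link 2: t_trans = 12000/(20*10^6) s = 0.6000 ms; t_prop = 200/200000 s = 1.0000 ms; subtotal = 1.6000 ms
End-to-end = 6.4000 + 1.6000 = 8.0000 ms -> 8.000 ms (3 dp)

8.000


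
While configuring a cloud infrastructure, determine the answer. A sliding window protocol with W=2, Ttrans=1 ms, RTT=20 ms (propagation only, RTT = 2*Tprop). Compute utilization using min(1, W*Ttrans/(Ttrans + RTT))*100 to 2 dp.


Given: W = 2, Ttrans = 1 ms, RTT = 20 ms (= 2 * Tprop, Tprop = 10 ms)
Cycle time = Ttrans + RTT = 1 + 20 = 21 ms (first packet sent until its ACK returns)
W * Ttrans = 2 * 1 = 2 ms of sending per cycle
W * Ttrans / (Ttrans + RTT) = 2 / 21 = 0.095238
U = min(1, 0.095238) = 0.095238
U% = 9.52%

9.52


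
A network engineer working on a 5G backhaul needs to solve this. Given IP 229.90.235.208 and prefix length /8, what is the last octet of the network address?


Given: IP = 229.90.235.208, prefix = /8
Subnet mask = 255.0.0.0
Last octet of IP: 208
Last octet of mask: 0
Network last octet = 208 AND 0 = 0

0


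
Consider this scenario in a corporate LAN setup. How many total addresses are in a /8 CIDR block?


Given: CIDR prefix /8
Host bits = 32 - 8 = 24
Total addresses = 2^24 = 16777216

16777216


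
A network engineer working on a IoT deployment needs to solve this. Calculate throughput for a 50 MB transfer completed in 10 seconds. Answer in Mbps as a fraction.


Given: file = 50 MB, time = 10 s
File in Mb = 50 * 8 = 400 Mb
Throughput = 400 / 10 Mbps
Throughput = 40 Mbps

40


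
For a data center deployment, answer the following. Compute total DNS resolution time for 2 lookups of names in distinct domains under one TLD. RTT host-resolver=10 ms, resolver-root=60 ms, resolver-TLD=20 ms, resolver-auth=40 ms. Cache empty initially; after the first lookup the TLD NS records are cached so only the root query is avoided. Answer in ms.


Lookup 1 (cold cache): local + root + TLD + auth = 10 + 60 + 20 + 40 = 130 ms
Lookups 2..2 (TLD NS cached -> skip root; new domain -> still ask TLD and auth): local + TLD + auth = 10 + 20 + 40 = 70 ms each
Remaining 1 lookups: 1 * 70 = 70 ms
Total = 130 + 70 = 200 ms

200


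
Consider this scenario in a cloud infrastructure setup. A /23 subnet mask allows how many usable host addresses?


Given: subnet mask /23
Host bits = 32 - 23 = 9
Total addresses = 2^9 = 512
Usable hosts = 512 - 2 (network + broadcast) = 510

510


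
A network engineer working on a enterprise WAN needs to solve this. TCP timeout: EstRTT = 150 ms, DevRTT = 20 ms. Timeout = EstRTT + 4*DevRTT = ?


Given: EstRTT = 150 ms, DevRTT = 20 ms
Timeout = EstRTT + 4 * DevRTT
4 * DevRTT = 4 * 20 = 80
Timeout = 150 + 80 = 230 ms

230


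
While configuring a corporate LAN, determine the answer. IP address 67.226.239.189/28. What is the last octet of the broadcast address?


Given: IP = 67.226.239.189, prefix = /28
Host bits = 32 - 28 = 4
Network last octet = 189 AND mask = 176
Host part size = 2^4 - 1 = 15
Broadcast last octet = 176 OR 15 = 191

191


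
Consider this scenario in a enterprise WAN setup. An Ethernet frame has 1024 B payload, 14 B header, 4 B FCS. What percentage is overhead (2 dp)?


Given: payload = 1024 B, header = 14 B, trailer = 4 B
Overhead bytes = header + trailer = 14 + 4 = 18
Total frame = payload + overhead = 1024 + 18 = 1042
Overhead % = 18 / 1042 * 100 = 1.7274% -> 1.73% (2 dp)

1.73


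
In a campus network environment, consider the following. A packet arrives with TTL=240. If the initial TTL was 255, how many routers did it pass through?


Given: initial TTL = 255, received TTL = 240
Hops = initial TTL - received TTL
Hops = 255 - 240 = 15

15


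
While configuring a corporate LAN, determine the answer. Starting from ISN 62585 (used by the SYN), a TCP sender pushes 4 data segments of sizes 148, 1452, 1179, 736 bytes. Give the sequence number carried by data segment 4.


The SYN occupies sequence number ISN = 62585, so the first data byte is ISN + 1 = 62586.
SEQ of data segment i = (ISN + 1) + sum of payload sizes of segments 1..i-1.
Segment 1: SEQ = 62586, payload = 148 bytes
Segment 2: SEQ = 62734, payload = 1452 bytes
Segment 3: SEQ = 64186, payload = 1179 bytes
Segment 4: SEQ = 65365, payload = 736 bytes
SEQ of segment 4 = 62586 + 148 + 1452 + 1179 = 65365

65365


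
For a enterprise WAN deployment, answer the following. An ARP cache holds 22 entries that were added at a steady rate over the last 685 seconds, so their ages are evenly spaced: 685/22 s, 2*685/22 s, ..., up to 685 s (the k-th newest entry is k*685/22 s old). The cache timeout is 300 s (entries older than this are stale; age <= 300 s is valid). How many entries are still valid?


Ages are k * 685/22 s for k = 1..22 (spacing = 31.1364 s).
Entry k is valid iff k * 685/22 <= 300 iff k <= 22 * 300 / 685 = 9.6350
n_valid = floor(9.6350) = 9
(n_stale = 22 - 9 = 13)

9


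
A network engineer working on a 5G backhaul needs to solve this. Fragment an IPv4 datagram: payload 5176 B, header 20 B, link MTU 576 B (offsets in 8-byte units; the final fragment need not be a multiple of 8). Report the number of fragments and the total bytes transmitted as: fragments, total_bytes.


Max data per non-final fragment = floor((MTU - header)/8)*8 = floor((576 - 20)/8)*8 = floor(556/8)*8 = 552 B
Final fragment needs no 8-byte alignment: it can carry up to MTU - header = 556 B
Non-final fragments needed = ceil((payload - 556) / 552) = ceil(4620/552) = ceil(8.3696) = 9
Number of fragments = 9 + 1 = 10
Fragment sizes (data): 9 * 552 B + 208 B (last, 208 <= 556 OK)
Total bytes sent = payload + n_frags * header = 5176 + 10*20 = 5176 + 200 = 5376 B

10, 5376


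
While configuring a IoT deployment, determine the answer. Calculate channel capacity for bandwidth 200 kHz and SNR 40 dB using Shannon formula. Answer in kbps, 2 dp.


Given: B = 200 kHz, SNR = 40 dB
SNR linear = 10^(40/10) = 10000
1 + SNR = 10001
log2(10001) = 13.2878566418
C = 200 * 1000 * 13.2878566418 = 2657571.3284 bps
C = 2657.571328 kbps -> 2657.57 kbps (2 dp)

2657.57


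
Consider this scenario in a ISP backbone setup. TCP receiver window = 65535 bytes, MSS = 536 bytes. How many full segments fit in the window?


Given: RWND = 65535 bytes, MSS = 536 bytes
Full segments = floor(RWND / MSS)
Full segments = floor(65535 / 536)
Full segments = floor(122.2668) = 122

122


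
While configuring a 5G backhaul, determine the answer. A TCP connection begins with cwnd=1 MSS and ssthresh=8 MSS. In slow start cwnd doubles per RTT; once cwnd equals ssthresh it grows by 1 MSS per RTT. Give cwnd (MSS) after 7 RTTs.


RTT 0: cwnd = 1 MSS (initial)
RTT 1: cwnd = 2 MSS (slow start, doubled)
RTT 2: cwnd = 4 MSS (slow start, doubled)
RTT 3: cwnd = 8 MSS (slow start, doubled)
RTT 4: cwnd = 9 MSS (congestion avoidance, +1)
RTT 5: cwnd = 10 MSS (congestion avoidance, +1)
RTT 6: cwnd = 11 MSS (congestion avoidance, +1)
RTT 7: cwnd = 12 MSS (congestion avoidance, +1)

12


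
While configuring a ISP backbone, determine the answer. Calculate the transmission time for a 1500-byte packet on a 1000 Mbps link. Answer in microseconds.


Given: packet = 1500 bytes, bandwidth = 1000 Mbps
Packet in bits = 1500 * 8 = 12000 bits
Bandwidth = 1000 * 10^6 = 1000000000 bps
Time = 12000 / 1000000000 seconds
Time in us = 12000 * 10^6 / 1000000000 = 12

12


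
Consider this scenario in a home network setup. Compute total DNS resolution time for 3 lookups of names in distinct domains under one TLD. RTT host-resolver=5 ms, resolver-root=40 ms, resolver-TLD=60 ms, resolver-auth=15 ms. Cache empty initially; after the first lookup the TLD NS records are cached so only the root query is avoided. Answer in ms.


Lookup 1 (cold cache): local + root + TLD + auth = 5 + 40 + 60 + 15 = 120 ms
Lookups 2..3 (TLD NS cached -> skip root; new domain -> still ask TLD and auth): local + TLD + auth = 5 + 60 + 15 = 80 ms each
Remaining 2 lookups: 2 * 80 = 160 ms
Total = 120 + 160 = 280 ms

280


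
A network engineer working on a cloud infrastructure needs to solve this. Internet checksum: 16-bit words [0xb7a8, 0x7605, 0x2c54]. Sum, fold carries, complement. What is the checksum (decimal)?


Given words: [0xb7a8, 0x7605, 0x2c54]
Step 1: Sum all words
Raw sum = 47016 + 30213 + 11348 = 88577
Step 2: Fold carry: (23041 + 1) = 23042
One's complement = ~23042 & 0xFFFF = 42493

42493


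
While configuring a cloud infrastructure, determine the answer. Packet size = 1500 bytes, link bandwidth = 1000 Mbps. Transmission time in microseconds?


Given: packet = 1500 bytes, bandwidth = 1000 Mbps
Packet in bits = 1500 * 8 = 12000 bits
Bandwidth = 1000 * 10^6 = 1000000000 bps
Time = 12000 / 1000000000 seconds
Time in us = 12000 * 10^6 / 1000000000 = 12

12


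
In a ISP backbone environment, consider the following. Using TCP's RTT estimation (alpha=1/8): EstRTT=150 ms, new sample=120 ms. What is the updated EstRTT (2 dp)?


Given: EstRTT = 150 ms, SampleRTT = 120 ms, alpha = 1/8
New EstRTT = (1 - alpha) * EstRTT + alpha * SampleRTT
(7/8) * 150 = 131.25
(1/8) * 120 = 15
New EstRTT = 131.25 + 15 = 146.25 ms -> 146.25 ms (2 dp)

146.25


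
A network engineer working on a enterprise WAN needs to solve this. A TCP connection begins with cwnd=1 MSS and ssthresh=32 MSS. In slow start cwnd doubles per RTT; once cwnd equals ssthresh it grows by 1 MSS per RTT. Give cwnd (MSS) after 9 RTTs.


RTT 0: cwnd = 1 MSS (initial)
RTT 1: cwnd = 2 MSS (slow start, doubled)
RTT 2: cwnd = 4 MSS (slow start, doubled)
RTT 3: cwnd = 8 MSS (slow start, doubled)
RTT 4: cwnd = 16 MSS (slow start, doubled)
RTT 5: cwnd = 32 MSS (slow start, doubled)
RTT 6: cwnd = 33 MSS (congestion avoidance, +1)
RTT 7: cwnd = 34 MSS (congestion avoidance, +1)
RTT 8: cwnd = 35 MSS (congestion avoidance, +1)
RTT 9: cwnd = 36 MSS (congestion avoidance, +1)

36


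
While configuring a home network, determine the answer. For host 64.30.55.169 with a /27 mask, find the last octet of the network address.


Given: IP = 64.30.55.169, prefix = /27
Subnet mask = 255.255.255.224
Last octet of IP: 169
Last octet of mask: 224
Network last octet = 169 AND 224 = 160

160


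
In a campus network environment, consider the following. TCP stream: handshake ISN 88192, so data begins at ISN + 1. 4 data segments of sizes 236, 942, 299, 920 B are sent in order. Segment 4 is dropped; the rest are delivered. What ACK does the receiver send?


SYN uses sequence number 88192; first data byte = ISN + 1 = 88193.
Segment 1: SEQ = 88193, len = 236 B, covers [88193, 88428]
Segment 2: SEQ = 88429, len = 942 B, covers [88429, 89370]
Segment 3: SEQ = 89371, len = 299 B, covers [89371, 89669]
Segment 4: SEQ = 89670, len = 920 B, covers [89670, 90589] [LOST]
In-order data received: bytes [88193, 89669] (segments 1..3).
Segment 4 missing -> gap begins at byte 89670.
Cumulative ACK = next expected in-order byte = 88193 + 236 + 942 + 299 = 89670

89670


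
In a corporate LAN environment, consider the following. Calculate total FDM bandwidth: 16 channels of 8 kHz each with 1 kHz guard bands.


Given: 16 channels, 8 kHz each, guard = 1 kHz
Channel bandwidth = 16 * 8 = 128 kHz
Guard bands = 15 gaps * 1 kHz = 15 kHz
Total = 128 + 15 = 143 kHz

143


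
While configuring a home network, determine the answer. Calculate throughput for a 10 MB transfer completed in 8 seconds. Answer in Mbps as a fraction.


Given: file = 10 MB, time = 8 s
File in Mb = 10 * 8 = 80 Mb
Throughput = 80 / 8 Mbps
Throughput = 10 Mbps

10


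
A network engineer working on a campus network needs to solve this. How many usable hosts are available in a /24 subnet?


Given: subnet mask /24
Host bits = 32 - 24 = 8
Total addresses = 2^8 = 256
Usable hosts = 256 - 2 (network + broadcast) = 254

254


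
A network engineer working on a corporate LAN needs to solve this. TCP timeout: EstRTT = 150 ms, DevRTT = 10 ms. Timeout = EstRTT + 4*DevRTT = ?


Given: EstRTT = 150 ms, DevRTT = 10 ms
Timeout = EstRTT + 4 * DevRTT
4 * DevRTT = 4 * 10 = 40
Timeout = 150 + 40 = 190 ms

190


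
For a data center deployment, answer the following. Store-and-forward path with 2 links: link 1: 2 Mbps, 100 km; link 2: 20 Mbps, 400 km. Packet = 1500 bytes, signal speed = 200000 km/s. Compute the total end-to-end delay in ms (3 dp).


Packet = 1500 bytes = 12000 bits. Store-and-forward: sum (t_trans + t_prop) per link.
Link 1: t_trans = 12000/(2*10^6) s = 6.0000 ms; t_prop = 100/200000 s = 0.5000 ms; subtotal = 6.5000 ms
Link 2: t_trans = 12000/(20*10^6) s = 0.6000 ms; t_prop = 400/200000 s = 2.0000 ms; subtotal = 2.6000 ms
End-to-end = 6.5000 + 2.6000 = 9.1000 ms -> 9.100 ms (3 dp)

9.100


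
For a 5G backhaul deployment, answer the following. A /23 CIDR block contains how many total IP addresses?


Given: CIDR prefix /23
Host bits = 32 - 23 = 9
Total addresses = 2^9 = 512

512


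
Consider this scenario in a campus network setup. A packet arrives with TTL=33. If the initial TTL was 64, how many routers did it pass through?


Given: initial TTL = 64, received TTL = 33
Hops = initial TTL - received TTL
Hops = 64 - 33 = 31

31


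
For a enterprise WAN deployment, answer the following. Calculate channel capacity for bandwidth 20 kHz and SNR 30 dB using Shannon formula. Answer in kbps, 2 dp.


Given: B = 20 kHz, SNR = 30 dB
SNR linear = 10^(30/10) = 1000
1 + SNR = 1001
log2(1001) = 9.9672262588
C = 20 * 1000 * 9.9672262588 = 199344.5252 bps
C = 199.344525 kbps -> 199.34 kbps (2 dp)

199.34


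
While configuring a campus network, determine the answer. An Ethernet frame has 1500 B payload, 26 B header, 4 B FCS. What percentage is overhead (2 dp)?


Given: payload = 1500 B, header = 26 B, trailer = 4 B
Overhead bytes = header + trailer = 26 + 4 = 30
Total frame = payload + overhead = 1500 + 30 = 1530
Overhead % = 30 / 1530 * 100 = 1.9608% -> 1.96% (2 dp)

1.96


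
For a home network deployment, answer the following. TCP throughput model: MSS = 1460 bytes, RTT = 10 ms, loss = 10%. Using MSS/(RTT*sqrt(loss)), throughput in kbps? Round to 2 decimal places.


Given: MSS = 1460 bytes, RTT = 10 ms, loss = 10%
RTT in seconds = 10 / 1000 = 0.01
Loss rate = 10% = 0.1
sqrt(loss) = sqrt(0.1) = 0.316227766017
Throughput (bytes/s) = 1460 / (0.01 * 0.316227766017) = 461692.5384
Throughput (kbps) = 461692.5384 * 8 / 1000 = 3693.540307 -> 3693.54 kbps (2 dp)

3693.54


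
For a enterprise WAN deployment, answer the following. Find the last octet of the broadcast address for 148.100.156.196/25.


Given: IP = 148.100.156.196, prefix = /25
Host bits = 32 - 25 = 7
Network last octet = 196 AND mask = 128
Host part size = 2^7 - 1 = 127
Broadcast last octet = 128 OR 127 = 255

255


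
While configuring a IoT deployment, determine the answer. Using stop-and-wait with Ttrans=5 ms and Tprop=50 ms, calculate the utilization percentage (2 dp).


Given: Ttrans = 5 ms, Tprop = 50 ms
RTT = 2 * Tprop = 2 * 50 = 100 ms
U = Ttrans / (Ttrans + RTT)
U = 5 / (5 + 100)
U = 5 / 105 = 0.047619
U% = 4.76%

4.76


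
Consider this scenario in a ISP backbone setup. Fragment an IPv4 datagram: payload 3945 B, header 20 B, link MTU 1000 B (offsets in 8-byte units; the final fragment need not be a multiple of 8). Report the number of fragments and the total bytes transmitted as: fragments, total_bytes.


Max data per non-final fragment = floor((MTU - header)/8)*8 = floor((1000 - 20)/8)*8 = floor(980/8)*8 = 976 B
Final fragment needs no 8-byte alignment: it can carry up to MTU - header = 980 B
Non-final fragments needed = ceil((payload - 980) / 976) = ceil(2965/976) = ceil(3.0379) = 4
Number of fragments = 4 + 1 = 5
Fragment sizes (data): 4 * 976 B + 41 B (last, 41 <= 980 OK)
Total bytes sent = payload + n_frags * header = 3945 + 5*20 = 3945 + 100 = 4045 B

5, 4045


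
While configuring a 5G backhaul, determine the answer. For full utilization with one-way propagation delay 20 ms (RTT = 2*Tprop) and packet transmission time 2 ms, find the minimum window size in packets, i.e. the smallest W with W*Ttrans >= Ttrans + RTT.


Given: Ttrans = 2 ms, RTT = 40 ms (= 2 * Tprop, Tprop = 20 ms)
Time until first ACK returns = Ttrans + RTT = 2 + 40 = 42 ms
Need W * Ttrans >= Ttrans + RTT  ->  W >= (Ttrans + RTT) / Ttrans
(Ttrans + RTT) / Ttrans = 42 / 2 = 21
W_min = ceil(21) = 21

21


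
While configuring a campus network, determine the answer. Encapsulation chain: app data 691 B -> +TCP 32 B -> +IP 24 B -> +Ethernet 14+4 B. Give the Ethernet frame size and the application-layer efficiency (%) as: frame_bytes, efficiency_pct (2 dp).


TCP segment = 691 + 32 = 723 B
IP packet = 723 + 24 = 747 B
Ethernet frame = 747 + 14 + 4 = 765 B
Efficiency = app / frame = 691 / 765 = 0.903268 = 90.3268% -> 90.33% (2 dp)

765, 90.33


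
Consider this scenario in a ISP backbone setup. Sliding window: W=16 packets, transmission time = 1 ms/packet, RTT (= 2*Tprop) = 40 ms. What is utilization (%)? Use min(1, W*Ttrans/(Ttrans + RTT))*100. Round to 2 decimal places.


Given: W = 16, Ttrans = 1 ms, RTT = 40 ms (= 2 * Tprop, Tprop = 20 ms)
Cycle time = Ttrans + RTT = 1 + 40 = 41 ms (first packet sent until its ACK returns)
W * Ttrans = 16 * 1 = 16 ms of sending per cycle
W * Ttrans / (Ttrans + RTT) = 16 / 41 = 0.390244
U = min(1, 0.390244) = 0.390244
U% = 39.02%

39.02


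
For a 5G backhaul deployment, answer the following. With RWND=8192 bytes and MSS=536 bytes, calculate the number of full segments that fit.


Given: RWND = 8192 bytes, MSS = 536 bytes
Full segments = floor(RWND / MSS)
Full segments = floor(8192 / 536)
Full segments = floor(15.2836) = 15

15


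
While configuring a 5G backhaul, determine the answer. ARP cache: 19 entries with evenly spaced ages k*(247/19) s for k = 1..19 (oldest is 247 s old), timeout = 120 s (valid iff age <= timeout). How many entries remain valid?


Ages are k * 247/19 s for k = 1..19 (spacing = 13.0000 s).
Entry k is valid iff k * 247/19 <= 120 iff k <= 19 * 120 / 247 = 9.2308
n_valid = floor(9.2308) = 9
(n_stale = 19 - 9 = 10)

9


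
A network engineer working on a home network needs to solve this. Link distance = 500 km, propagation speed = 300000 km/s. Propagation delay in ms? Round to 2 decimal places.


Given: distance = 500 km, speed = 300000 km/s
Delay = distance / speed = 500 / 300000 seconds
Delay in ms = 500 * 1000 / 300000
Delay = 1.6667 ms
Rounded to 2 dp = 1.67 ms

1.67


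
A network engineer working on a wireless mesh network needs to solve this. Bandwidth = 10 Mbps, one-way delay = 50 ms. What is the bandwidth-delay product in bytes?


Given: bandwidth = 10 Mbps, delay = 50 ms
BDP in bits = 10 * 10^6 * 50 / 1000
BDP in bits = 500000
BDP in bytes = 500000 / 8 = 62500

62500


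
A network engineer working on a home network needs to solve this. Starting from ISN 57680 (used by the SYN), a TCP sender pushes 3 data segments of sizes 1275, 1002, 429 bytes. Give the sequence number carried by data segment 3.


The SYN occupies sequence number ISN = 57680, so the first data byte is ISN + 1 = 57681.
SEQ of data segment i = (ISN + 1) + sum of payload sizes of segments 1..i-1.
Segment 1: SEQ = 57681, payload = 1275 bytes
Segment 2: SEQ = 58956, payload = 1002 bytes
Segment 3: SEQ = 59958, payload = 429 bytes
SEQ of segment 3 = 57681 + 1275 + 1002 = 59958

59958


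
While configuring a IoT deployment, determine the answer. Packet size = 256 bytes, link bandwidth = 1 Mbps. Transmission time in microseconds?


Given: packet = 256 bytes, bandwidth = 1 Mbps
Packet in bits = 256 * 8 = 2048 bits
Bandwidth = 1 * 10^6 = 1000000 bps
Time = 2048 / 1000000 seconds
Time in us = 2048 * 10^6 / 1000000 = 2048

2048


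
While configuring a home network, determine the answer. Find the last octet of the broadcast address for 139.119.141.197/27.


Given: IP = 139.119.141.197, prefix = /27
Host bits = 32 - 27 = 5
Network last octet = 197 AND mask = 192
Host part size = 2^5 - 1 = 31
Broadcast last octet = 192 OR 31 = 223

223


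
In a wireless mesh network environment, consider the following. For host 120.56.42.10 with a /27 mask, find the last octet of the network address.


Given: IP = 120.56.42.10, prefix = /27
Subnet mask = 255.255.255.224
Last octet of IP: 10
Last octet of mask: 224
Network last octet = 10 AND 224 = 0

0


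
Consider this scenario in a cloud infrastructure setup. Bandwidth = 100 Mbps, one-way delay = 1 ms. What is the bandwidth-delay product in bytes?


Given: bandwidth = 100 Mbps, delay = 1 ms
BDP in bits = 100 * 10^6 * 1 / 1000
BDP in bits = 100000
BDP in bytes = 100000 / 8 = 12500

12500


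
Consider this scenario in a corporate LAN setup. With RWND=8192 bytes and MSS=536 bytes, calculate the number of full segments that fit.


Given: RWND = 8192 bytes, MSS = 536 bytes
Full segments = floor(RWND / MSS)
Full segments = floor(8192 / 536)
Full segments = floor(15.2836) = 15

15


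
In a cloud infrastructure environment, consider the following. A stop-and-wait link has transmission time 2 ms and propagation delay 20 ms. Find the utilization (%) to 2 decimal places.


Given: Ttrans = 2 ms, Tprop = 20 ms
RTT = 2 * Tprop = 2 * 20 = 40 ms
U = Ttrans / (Ttrans + RTT)
U = 2 / (2 + 40)
U = 2 / 42 = 0.047619
U% = 4.76%

4.76


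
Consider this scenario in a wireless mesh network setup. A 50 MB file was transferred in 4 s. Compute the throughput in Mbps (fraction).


Given: file = 50 MB, time = 4 s
File in Mb = 50 * 8 = 400 Mb
Throughput = 400 / 4 Mbps
Throughput = 100 Mbps

100


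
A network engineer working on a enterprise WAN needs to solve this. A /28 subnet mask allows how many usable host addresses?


Given: subnet mask /28
Host bits = 32 - 28 = 4
Total addresses = 2^4 = 16
Usable hosts = 16 - 2 (network + broadcast) = 14

14


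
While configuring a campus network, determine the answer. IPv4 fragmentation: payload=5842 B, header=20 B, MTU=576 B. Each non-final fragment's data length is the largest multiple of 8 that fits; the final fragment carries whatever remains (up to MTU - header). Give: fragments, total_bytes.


Max data per non-final fragment = floor((MTU - header)/8)*8 = floor((576 - 20)/8)*8 = floor(556/8)*8 = 552 B
Final fragment needs no 8-byte alignment: it can carry up to MTU - header = 556 B
Non-final fragments needed = ceil((payload - 556) / 552) = ceil(5286/552) = ceil(9.5761) = 10
Number of fragments = 10 + 1 = 11
Fragment sizes (data): 10 * 552 B + 322 B (last, 322 <= 556 OK)
Total bytes sent = payload + n_frags * header = 5842 + 11*20 = 5842 + 220 = 6062 B

11, 6062


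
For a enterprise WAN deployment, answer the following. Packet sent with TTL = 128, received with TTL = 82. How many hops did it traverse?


Given: initial TTL = 128, received TTL = 82
Hops = initial TTL - received TTL
Hops = 128 - 82 = 46

46


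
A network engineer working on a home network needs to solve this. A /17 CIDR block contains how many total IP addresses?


Given: CIDR prefix /17
Host bits = 32 - 17 = 15
Total addresses = 2^15 = 32768

32768


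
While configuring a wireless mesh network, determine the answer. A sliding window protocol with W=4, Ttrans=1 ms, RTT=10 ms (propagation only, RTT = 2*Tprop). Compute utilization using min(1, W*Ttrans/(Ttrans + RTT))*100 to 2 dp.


Given: W = 4, Ttrans = 1 ms, RTT = 10 ms (= 2 * Tprop, Tprop = 5 ms)
Cycle time = Ttrans + RTT = 1 + 10 = 11 ms (first packet sent until its ACK returns)
W * Ttrans = 4 * 1 = 4 ms of sending per cycle
W * Ttrans / (Ttrans + RTT) = 4 / 11 = 0.363636
U = min(1, 0.363636) = 0.363636
U% = 36.36%

36.36


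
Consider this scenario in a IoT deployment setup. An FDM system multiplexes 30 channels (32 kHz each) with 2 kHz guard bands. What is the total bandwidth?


Given: 30 channels, 32 kHz each, guard = 2 kHz
Channel bandwidth = 30 * 32 = 960 kHz
Guard bands = 29 gaps * 2 kHz = 58 kHz
Total = 960 + 58 = 1018 kHz

1018


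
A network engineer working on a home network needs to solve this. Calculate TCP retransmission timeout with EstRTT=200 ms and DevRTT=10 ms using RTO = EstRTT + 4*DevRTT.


Given: EstRTT = 200 ms, DevRTT = 10 ms
Timeout = EstRTT + 4 * DevRTT
4 * DevRTT = 4 * 10 = 40
Timeout = 200 + 40 = 240 ms

240


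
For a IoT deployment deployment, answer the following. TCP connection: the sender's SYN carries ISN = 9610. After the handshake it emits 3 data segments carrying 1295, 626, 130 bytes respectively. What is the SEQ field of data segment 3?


The SYN occupies sequence number ISN = 9610, so the first data byte is ISN + 1 = 9611.
SEQ of data segment i = (ISN + 1) + sum of payload sizes of segments 1..i-1.
Segment 1: SEQ = 9611, payload = 1295 bytes
Segment 2: SEQ = 10906, payload = 626 bytes
Segment 3: SEQ = 11532, payload = 130 bytes
SEQ of segment 3 = 9611 + 1295 + 626 = 11532

11532


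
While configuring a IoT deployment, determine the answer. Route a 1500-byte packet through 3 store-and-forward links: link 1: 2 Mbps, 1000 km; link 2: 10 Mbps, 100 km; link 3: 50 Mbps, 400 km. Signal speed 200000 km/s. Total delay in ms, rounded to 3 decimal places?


Packet = 1500 bytes = 12000 bits. Store-and-forward: sum (t_trans + t_prop) per link.
Link 1: t_trans = 12000/(2*10^6) s = 6.0000 ms; t_prop = 1000/200000 s = 5.0000 ms; subtotal = 11.0000 ms
Link 2: t_trans = 12000/(10*10^6) s = 1.2000 ms; t_prop = 100/200000 s = 0.5000 ms; subtotal = 1.7000 ms
Link 3: t_trans = 12000/(50*10^6) s = 0.2400 ms; t_prop = 400/200000 s = 2.0000 ms; subtotal = 2.2400 ms
End-to-end = 11.0000 + 1.7000 + 2.2400 = 14.9400 ms -> 14.940 ms (3 dp)

14.940


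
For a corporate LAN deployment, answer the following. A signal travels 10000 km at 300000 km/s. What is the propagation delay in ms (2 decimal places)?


Given: distance = 10000 km, speed = 300000 km/s
Delay = distance / speed = 10000 / 300000 seconds
Delay in ms = 10000 * 1000 / 300000
Delay = 33.3333 ms
Rounded to 2 dp = 33.33 ms

33.33


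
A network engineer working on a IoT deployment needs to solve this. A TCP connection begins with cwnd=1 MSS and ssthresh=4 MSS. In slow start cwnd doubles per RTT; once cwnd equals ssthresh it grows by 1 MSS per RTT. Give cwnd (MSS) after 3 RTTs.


RTT 0: cwnd = 1 MSS (initial)
RTT 1: cwnd = 2 MSS (slow start, doubled)
RTT 2: cwnd = 4 MSS (slow start, doubled)
RTT 3: cwnd = 5 MSS (congestion avoidance, +1)

5


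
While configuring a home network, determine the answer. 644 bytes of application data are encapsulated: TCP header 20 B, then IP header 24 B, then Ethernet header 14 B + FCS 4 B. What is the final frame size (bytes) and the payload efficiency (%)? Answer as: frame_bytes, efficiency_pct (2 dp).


TCP segment = 644 + 20 = 664 B
IP packet = 664 + 24 = 688 B
Ethernet frame = 688 + 14 + 4 = 706 B
Efficiency = app / frame = 644 / 706 = 0.912181 = 91.2181% -> 91.22% (2 dp)

706, 91.22


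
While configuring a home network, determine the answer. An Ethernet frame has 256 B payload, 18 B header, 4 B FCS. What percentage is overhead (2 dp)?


Given: payload = 256 B, header = 18 B, trailer = 4 B
Overhead bytes = header + trailer = 18 + 4 = 22
Total frame = payload + overhead = 256 + 22 = 278
Overhead % = 22 / 278 * 100 = 7.9137% -> 7.91% (2 dp)

7.91
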